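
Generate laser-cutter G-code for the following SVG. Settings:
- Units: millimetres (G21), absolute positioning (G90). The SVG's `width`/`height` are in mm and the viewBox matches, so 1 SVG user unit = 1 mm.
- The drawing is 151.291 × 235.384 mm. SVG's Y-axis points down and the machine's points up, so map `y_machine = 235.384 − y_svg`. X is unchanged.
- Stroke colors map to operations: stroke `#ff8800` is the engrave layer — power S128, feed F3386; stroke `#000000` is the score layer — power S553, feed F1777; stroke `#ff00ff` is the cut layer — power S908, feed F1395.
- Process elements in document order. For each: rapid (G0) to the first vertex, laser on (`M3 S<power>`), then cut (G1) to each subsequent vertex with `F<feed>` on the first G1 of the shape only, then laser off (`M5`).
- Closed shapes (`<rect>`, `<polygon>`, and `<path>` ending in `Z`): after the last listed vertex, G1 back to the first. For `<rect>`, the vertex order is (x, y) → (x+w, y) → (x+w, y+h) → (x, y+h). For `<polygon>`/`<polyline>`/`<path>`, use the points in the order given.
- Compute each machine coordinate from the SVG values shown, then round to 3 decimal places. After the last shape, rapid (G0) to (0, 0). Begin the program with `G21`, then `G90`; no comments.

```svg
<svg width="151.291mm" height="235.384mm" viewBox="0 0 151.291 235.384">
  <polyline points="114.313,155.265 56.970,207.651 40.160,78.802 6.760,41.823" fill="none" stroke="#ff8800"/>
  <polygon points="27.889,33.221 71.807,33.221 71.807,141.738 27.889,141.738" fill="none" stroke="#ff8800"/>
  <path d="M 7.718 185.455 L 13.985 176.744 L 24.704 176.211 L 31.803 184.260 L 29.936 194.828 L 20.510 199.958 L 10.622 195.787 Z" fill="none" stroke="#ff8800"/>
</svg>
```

G21
G90
G0 X114.313 Y80.119
M3 S128
G1 X56.970 Y27.733 F3386
G1 X40.160 Y156.582
G1 X6.760 Y193.561
M5
G0 X27.889 Y202.163
M3 S128
G1 X71.807 Y202.163 F3386
G1 X71.807 Y93.646
G1 X27.889 Y93.646
G1 X27.889 Y202.163
M5
G0 X7.718 Y49.929
M3 S128
G1 X13.985 Y58.640 F3386
G1 X24.704 Y59.173
G1 X31.803 Y51.124
G1 X29.936 Y40.556
G1 X20.510 Y35.426
G1 X10.622 Y39.597
G1 X7.718 Y49.929
M5
G0 X0.000 Y0.000

Since the viewBox matches the mm dimensions, user units are millimetres directly. The only transform is the Y-flip y_m = 235.384 − y_svg.

Shape 1 is a open polyline drawn with `<polyline>`. Its stroke #ff8800 means engrave at S128, F3386. After flipping Y the toolpath is (114.313,80.119) → (56.970,27.733) → (40.160,156.582) → (6.760,193.561).

Shape 2 is a rectangle drawn with `<polygon>`. Its stroke #ff8800 means engrave at S128, F3386. After flipping Y the toolpath is (27.889,202.163) → (71.807,202.163) → (71.807,93.646) → (27.889,93.646) → (27.889,202.163), returning to the start.

Shape 3 is a regular polygon drawn with `<path>`. Its stroke #ff8800 means engrave at S128, F3386. After flipping Y the toolpath is (7.718,49.929) → (13.985,58.640) → (24.704,59.173) → (31.803,51.124) → (29.936,40.556) → (20.510,35.426) → (10.622,39.597) → (7.718,49.929), returning to the start.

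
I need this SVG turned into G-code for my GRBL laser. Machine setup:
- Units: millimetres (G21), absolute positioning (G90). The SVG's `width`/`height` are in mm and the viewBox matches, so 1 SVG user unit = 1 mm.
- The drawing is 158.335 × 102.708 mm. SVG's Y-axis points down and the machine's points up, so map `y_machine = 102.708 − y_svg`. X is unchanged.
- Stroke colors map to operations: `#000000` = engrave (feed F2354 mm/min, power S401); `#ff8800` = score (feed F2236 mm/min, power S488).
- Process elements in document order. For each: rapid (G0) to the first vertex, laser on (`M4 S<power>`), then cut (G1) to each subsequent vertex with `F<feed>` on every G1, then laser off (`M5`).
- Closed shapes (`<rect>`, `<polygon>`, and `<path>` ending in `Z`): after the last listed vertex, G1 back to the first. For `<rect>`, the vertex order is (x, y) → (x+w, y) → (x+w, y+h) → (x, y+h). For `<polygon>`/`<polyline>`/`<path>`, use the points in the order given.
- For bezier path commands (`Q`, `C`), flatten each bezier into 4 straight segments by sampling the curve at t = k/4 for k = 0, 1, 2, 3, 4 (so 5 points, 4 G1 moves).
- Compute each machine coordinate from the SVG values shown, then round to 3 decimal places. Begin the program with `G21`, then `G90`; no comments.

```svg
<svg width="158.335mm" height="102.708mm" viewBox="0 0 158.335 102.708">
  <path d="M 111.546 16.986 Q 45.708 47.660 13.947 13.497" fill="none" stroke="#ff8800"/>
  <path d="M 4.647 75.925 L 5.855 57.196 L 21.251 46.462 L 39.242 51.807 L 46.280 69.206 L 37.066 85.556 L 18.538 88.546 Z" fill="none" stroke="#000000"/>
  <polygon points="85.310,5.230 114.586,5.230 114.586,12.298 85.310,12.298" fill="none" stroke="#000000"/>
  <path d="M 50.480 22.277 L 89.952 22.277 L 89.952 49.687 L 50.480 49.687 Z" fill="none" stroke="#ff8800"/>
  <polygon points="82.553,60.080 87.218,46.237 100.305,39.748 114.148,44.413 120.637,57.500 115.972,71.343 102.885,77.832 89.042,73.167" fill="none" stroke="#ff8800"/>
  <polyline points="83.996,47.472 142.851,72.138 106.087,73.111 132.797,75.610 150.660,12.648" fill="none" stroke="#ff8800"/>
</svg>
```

G21
G90
G0 X111.546 Y85.722
M4 S488
G1 X80.757 Y74.437 F2236
G1 X54.227 Y71.257 F2236
G1 X31.957 Y76.182 F2236
G1 X13.947 Y89.211 F2236
M5
G0 X4.647 Y26.783
M4 S401
G1 X5.855 Y45.512 F2354
G1 X21.251 Y56.246 F2354
G1 X39.242 Y50.901 F2354
G1 X46.280 Y33.502 F2354
G1 X37.066 Y17.152 F2354
G1 X18.538 Y14.162 F2354
G1 X4.647 Y26.783 F2354
M5
G0 X85.310 Y97.478
M4 S401
G1 X114.586 Y97.478 F2354
G1 X114.586 Y90.410 F2354
G1 X85.310 Y90.410 F2354
G1 X85.310 Y97.478 F2354
M5
G0 X50.480 Y80.431
M4 S488
G1 X89.952 Y80.431 F2236
G1 X89.952 Y53.021 F2236
G1 X50.480 Y53.021 F2236
G1 X50.480 Y80.431 F2236
M5
G0 X82.553 Y42.628
M4 S488
G1 X87.218 Y56.471 F2236
G1 X100.305 Y62.960 F2236
G1 X114.148 Y58.295 F2236
G1 X120.637 Y45.208 F2236
G1 X115.972 Y31.365 F2236
G1 X102.885 Y24.876 F2236
G1 X89.042 Y29.541 F2236
G1 X82.553 Y42.628 F2236
M5
G0 X83.996 Y55.236
M4 S488
G1 X142.851 Y30.570 F2236
G1 X106.087 Y29.597 F2236
G1 X132.797 Y27.098 F2236
G1 X150.660 Y90.060 F2236
M5

1 u = 1 mm; y_m = 102.708 − y.

[1] `<path>` quadratic bezier, #ff8800→score S488 F2236: (111.546,85.722) → (80.757,74.437) → (54.227,71.257) → (31.957,76.182) → (13.947,89.211)

[2] `<path>` regular polygon, #000000→engrave S401 F2354: (4.647,26.783) → (5.855,45.512) → (21.251,56.246) → (39.242,50.901) → (46.280,33.502) → (37.066,17.152) → (18.538,14.162) → (4.647,26.783) (closed)

[3] `<polygon>` rectangle, #000000→engrave S401 F2354: (85.310,97.478) → (114.586,97.478) → (114.586,90.410) → (85.310,90.410) → (85.310,97.478) (closed)

[4] `<path>` rectangle, #ff8800→score S488 F2236: (50.480,80.431) → (89.952,80.431) → (89.952,53.021) → (50.480,53.021) → (50.480,80.431) (closed)

[5] `<polygon>` regular polygon, #ff8800→score S488 F2236: (82.553,42.628) → (87.218,56.471) → (100.305,62.960) → (114.148,58.295) → (120.637,45.208) → (115.972,31.365) → (102.885,24.876) → (89.042,29.541) → (82.553,42.628) (closed)

[6] `<polyline>` open polyline, #ff8800→score S488 F2236: (83.996,55.236) → (142.851,30.570) → (106.087,29.597) → (132.797,27.098) → (150.660,90.060)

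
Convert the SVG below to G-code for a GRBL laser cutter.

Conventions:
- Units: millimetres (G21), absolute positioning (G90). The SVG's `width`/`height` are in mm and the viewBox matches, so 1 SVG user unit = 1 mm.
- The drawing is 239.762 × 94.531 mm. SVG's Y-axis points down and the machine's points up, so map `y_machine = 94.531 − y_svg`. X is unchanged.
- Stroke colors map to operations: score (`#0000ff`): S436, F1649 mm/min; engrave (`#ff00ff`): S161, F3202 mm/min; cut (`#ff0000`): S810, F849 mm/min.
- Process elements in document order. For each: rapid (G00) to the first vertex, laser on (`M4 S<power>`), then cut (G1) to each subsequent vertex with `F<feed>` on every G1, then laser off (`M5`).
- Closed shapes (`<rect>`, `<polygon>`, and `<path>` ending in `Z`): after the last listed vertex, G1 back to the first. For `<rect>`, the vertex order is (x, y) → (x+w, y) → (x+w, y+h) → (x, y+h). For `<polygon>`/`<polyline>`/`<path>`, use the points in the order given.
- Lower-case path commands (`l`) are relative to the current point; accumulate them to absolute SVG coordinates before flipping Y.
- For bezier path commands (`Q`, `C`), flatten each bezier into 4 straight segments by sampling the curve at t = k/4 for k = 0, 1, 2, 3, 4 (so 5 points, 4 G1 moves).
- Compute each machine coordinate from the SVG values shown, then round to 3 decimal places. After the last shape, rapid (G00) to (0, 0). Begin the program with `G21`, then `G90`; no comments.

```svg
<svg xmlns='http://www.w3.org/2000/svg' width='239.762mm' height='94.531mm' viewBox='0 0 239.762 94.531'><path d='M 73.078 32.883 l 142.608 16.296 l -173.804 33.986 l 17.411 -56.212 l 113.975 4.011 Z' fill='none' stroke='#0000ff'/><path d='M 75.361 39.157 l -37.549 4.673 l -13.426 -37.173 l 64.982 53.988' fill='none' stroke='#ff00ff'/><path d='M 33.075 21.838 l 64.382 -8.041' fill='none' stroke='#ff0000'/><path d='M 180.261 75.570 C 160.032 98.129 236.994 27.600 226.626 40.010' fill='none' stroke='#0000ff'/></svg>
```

G21
G90
G00 X73.078 Y61.648
M4 S436
G1 X215.686 Y45.352 F1649
G1 X41.882 Y11.366 F1649
G1 X59.293 Y67.578 F1649
G1 X173.268 Y63.567 F1649
G1 X73.078 Y61.648 F1649
M5
G00 X75.361 Y55.374
M4 S161
G1 X37.812 Y50.701 F3202
G1 X24.386 Y87.874 F3202
G1 X89.368 Y33.886 F3202
M5
G00 X33.075 Y72.693
M4 S810
G1 X97.457 Y80.734 F849
M5
G00 X180.261 Y18.961
M4 S436
G1 X180.429 Y16.745 F1649
G1 X199.746 Y32.935 F1649
G1 X220.911 Y51.028 F1649
G1 X226.626 Y54.521 F1649
M5
G00 X0.000 Y0.000

1 u = 1 mm; y_m = 94.531 − y.

[1] `<path>` closed polygon, #0000ff→score S436 F1649: (73.078,61.648) → (215.686,45.352) → (41.882,11.366) → (59.293,67.578) → (173.268,63.567) → (73.078,61.648) (closed)

[2] `<path>` open polyline, #ff00ff→engrave S161 F3202: (75.361,55.374) → (37.812,50.701) → (24.386,87.874) → (89.368,33.886)

[3] `<path>` line segment, #ff0000→cut S810 F849: (33.075,72.693) → (97.457,80.734)

[4] `<path>` cubic bezier, #0000ff→score S436 F1649: (180.261,18.961) → (180.429,16.745) → (199.746,32.935) → (220.911,51.028) → (226.626,54.521)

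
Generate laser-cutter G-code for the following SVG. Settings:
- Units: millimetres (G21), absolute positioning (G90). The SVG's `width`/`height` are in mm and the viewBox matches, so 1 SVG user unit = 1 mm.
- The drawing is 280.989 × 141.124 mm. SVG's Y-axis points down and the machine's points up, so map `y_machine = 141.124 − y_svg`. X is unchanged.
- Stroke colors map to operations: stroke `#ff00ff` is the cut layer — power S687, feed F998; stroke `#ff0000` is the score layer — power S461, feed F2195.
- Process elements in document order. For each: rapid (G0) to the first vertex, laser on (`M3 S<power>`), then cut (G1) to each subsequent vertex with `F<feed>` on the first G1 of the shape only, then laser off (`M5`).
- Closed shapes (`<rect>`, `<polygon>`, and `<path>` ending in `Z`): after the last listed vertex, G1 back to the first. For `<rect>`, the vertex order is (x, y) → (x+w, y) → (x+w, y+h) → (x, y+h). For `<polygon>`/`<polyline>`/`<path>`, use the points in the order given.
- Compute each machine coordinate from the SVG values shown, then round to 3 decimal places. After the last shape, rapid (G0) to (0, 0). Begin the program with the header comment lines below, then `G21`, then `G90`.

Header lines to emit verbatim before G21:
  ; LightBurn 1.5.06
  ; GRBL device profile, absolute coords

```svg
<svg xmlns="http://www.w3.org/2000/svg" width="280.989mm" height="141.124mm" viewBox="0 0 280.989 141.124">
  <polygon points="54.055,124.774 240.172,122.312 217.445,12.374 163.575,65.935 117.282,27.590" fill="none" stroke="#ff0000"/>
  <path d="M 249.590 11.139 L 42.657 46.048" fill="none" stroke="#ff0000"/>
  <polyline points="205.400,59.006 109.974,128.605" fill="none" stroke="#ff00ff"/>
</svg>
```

; LightBurn 1.5.06
; GRBL device profile, absolute coords
G21
G90
G0 X54.055 Y16.350
M3 S461
G1 X240.172 Y18.812 F2195
G1 X217.445 Y128.750
G1 X163.575 Y75.189
G1 X117.282 Y113.534
G1 X54.055 Y16.350
M5
G0 X249.590 Y129.985
M3 S461
G1 X42.657 Y95.076 F2195
M5
G0 X205.400 Y82.118
M3 S687
G1 X109.974 Y12.519 F998
M5
G0 X0.000 Y0.000

1 u = 1 mm; y_m = 141.124 − y.

[1] `<polygon>` closed polygon, #ff0000→score S461 F2195: (54.055,16.350) → (240.172,18.812) → (217.445,128.750) → (163.575,75.189) → (117.282,113.534) → (54.055,16.350) (closed)

[2] `<path>` line segment, #ff0000→score S461 F2195: (249.590,129.985) → (42.657,95.076)

[3] `<polyline>` line segment, #ff00ff→cut S687 F998: (205.400,82.118) → (109.974,12.519)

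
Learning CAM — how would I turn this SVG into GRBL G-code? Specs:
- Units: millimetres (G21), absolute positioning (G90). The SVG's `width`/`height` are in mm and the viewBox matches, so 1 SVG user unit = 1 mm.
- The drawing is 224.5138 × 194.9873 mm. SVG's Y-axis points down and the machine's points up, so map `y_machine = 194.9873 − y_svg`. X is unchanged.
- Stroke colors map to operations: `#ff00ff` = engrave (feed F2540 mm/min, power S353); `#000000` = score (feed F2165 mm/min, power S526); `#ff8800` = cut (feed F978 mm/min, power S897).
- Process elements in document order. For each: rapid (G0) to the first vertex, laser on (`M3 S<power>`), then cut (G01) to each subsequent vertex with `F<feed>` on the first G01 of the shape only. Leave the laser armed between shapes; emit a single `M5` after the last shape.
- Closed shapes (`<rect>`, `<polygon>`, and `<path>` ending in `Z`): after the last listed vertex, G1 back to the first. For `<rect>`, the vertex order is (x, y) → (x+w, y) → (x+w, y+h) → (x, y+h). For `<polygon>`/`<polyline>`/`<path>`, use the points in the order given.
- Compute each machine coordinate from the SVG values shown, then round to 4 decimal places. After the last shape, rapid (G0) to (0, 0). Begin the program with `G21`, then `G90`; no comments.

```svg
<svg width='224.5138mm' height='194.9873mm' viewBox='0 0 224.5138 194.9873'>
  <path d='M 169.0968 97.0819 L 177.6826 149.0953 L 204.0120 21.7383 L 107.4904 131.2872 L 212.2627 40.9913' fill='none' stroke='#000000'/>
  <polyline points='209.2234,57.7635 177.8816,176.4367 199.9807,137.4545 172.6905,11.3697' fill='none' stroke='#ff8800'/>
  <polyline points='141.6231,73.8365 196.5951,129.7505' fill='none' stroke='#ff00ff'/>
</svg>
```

Since the viewBox matches the mm dimensions, user units are millimetres directly. The only transform is the Y-flip y_m = 194.9873 − y_svg.

Shape 1 is a open polyline drawn with `<path>`. Its stroke #000000 means score at S526, F2165. After flipping Y the toolpath is (169.0968,97.9054) → (177.6826,45.8920) → (204.0120,173.2490) → (107.4904,63.7001) → (212.2627,153.9960).

Shape 2 is a open polyline drawn with `<polyline>`. Its stroke #ff8800 means cut at S897, F978. After flipping Y the toolpath is (209.2234,137.2238) → (177.8816,18.5506) → (199.9807,57.5328) → (172.6905,183.6176).

Shape 3 is a line segment drawn with `<polyline>`. Its stroke #ff00ff means engrave at S353, F2540. After flipping Y the toolpath is (141.6231,121.1508) → (196.5951,65.2368).

G21
G90
G0 X169.0968 Y97.9054
M3 S526
G01 X177.6826 Y45.8920 F2165
G01 X204.0120 Y173.2490
G01 X107.4904 Y63.7001
G01 X212.2627 Y153.9960
G0 X209.2234 Y137.2238
M3 S897
G01 X177.8816 Y18.5506 F978
G01 X199.9807 Y57.5328
G01 X172.6905 Y183.6176
G0 X141.6231 Y121.1508
M3 S353
G01 X196.5951 Y65.2368 F2540
M5
G0 X0.0000 Y0.0000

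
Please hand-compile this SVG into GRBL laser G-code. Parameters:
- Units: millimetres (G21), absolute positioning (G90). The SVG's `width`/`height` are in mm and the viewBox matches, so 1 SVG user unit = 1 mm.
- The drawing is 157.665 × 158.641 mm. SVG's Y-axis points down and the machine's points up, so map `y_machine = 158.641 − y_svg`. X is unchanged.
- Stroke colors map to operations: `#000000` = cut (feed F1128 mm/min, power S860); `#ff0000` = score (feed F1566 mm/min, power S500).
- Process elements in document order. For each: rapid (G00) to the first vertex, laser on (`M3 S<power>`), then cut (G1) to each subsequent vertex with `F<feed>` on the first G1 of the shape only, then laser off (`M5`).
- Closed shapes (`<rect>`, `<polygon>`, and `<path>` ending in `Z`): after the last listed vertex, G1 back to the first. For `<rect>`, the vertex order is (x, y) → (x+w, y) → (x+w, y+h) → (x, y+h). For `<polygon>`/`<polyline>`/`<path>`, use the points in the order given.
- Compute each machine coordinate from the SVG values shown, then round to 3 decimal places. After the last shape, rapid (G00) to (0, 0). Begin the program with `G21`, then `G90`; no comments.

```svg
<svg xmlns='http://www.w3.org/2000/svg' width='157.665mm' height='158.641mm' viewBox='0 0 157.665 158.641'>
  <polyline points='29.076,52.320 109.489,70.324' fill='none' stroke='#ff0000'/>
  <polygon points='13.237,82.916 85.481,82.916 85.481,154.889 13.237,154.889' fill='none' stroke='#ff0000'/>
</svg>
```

G21
G90
G00 X29.076 Y106.321
M3 S500
G1 X109.489 Y88.317 F1566
M5
G00 X13.237 Y75.725
M3 S500
G1 X85.481 Y75.725 F1566
G1 X85.481 Y3.752
G1 X13.237 Y3.752
G1 X13.237 Y75.725
M5
G00 X0.000 Y0.000

viewBox `0 0 157.665 158.641` with mm width/height → 1 unit = 1 mm. Flip: y_m = 158.641 − y_svg.

**Shape 1** — `<polyline>` line segment, stroke `#ff0000` → score (S500, F1566). Machine vertices: (29.076,106.321) → (109.489,88.317). Open path.

**Shape 2** — `<polygon>` rectangle, stroke `#ff0000` → score (S500, F1566). Machine vertices: (13.237,75.725) → (85.481,75.725) → (85.481,3.752) → (13.237,3.752) → (13.237,75.725). Closed: final G1 returns to the first vertex.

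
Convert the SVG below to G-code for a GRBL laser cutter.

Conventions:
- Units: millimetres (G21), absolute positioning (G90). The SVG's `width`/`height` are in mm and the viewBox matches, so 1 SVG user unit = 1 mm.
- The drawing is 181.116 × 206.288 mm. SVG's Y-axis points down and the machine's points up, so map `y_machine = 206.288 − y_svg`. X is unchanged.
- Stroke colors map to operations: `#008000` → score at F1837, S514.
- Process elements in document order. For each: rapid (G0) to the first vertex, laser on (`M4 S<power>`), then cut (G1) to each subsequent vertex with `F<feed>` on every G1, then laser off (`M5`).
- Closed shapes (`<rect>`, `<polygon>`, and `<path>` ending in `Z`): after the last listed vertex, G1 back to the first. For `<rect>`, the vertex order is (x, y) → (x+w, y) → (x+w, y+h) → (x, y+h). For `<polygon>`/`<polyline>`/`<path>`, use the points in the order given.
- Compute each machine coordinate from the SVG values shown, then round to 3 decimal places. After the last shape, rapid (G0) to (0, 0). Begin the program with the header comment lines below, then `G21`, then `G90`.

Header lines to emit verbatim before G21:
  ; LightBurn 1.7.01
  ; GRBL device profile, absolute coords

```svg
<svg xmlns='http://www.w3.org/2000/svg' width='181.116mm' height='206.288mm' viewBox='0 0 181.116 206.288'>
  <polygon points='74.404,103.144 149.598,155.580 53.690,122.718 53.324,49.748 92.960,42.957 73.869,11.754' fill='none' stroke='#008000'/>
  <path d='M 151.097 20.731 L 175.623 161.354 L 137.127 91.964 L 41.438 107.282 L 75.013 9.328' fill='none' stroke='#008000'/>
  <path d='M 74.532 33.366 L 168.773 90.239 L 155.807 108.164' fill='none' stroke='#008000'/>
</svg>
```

1 u = 1 mm; y_m = 206.288 − y.

[1] `<polygon>` closed polygon, #008000→score S514 F1837: (74.404,103.144) → (149.598,50.708) → (53.690,83.570) → (53.324,156.540) → (92.960,163.331) → (73.869,194.534) → (74.404,103.144) (closed)

[2] `<path>` open polyline, #008000→score S514 F1837: (151.097,185.557) → (175.623,44.934) → (137.127,114.324) → (41.438,99.006) → (75.013,196.960)

[3] `<path>` open polyline, #008000→score S514 F1837: (74.532,172.922) → (168.773,116.049) → (155.807,98.124)

; LightBurn 1.7.01
; GRBL device profile, absolute coords
G21
G90
G0 X74.404 Y103.144
M4 S514
G1 X149.598 Y50.708 F1837
G1 X53.690 Y83.570 F1837
G1 X53.324 Y156.540 F1837
G1 X92.960 Y163.331 F1837
G1 X73.869 Y194.534 F1837
G1 X74.404 Y103.144 F1837
M5
G0 X151.097 Y185.557
M4 S514
G1 X175.623 Y44.934 F1837
G1 X137.127 Y114.324 F1837
G1 X41.438 Y99.006 F1837
G1 X75.013 Y196.960 F1837
M5
G0 X74.532 Y172.922
M4 S514
G1 X168.773 Y116.049 F1837
G1 X155.807 Y98.124 F1837
M5
G0 X0.000 Y0.000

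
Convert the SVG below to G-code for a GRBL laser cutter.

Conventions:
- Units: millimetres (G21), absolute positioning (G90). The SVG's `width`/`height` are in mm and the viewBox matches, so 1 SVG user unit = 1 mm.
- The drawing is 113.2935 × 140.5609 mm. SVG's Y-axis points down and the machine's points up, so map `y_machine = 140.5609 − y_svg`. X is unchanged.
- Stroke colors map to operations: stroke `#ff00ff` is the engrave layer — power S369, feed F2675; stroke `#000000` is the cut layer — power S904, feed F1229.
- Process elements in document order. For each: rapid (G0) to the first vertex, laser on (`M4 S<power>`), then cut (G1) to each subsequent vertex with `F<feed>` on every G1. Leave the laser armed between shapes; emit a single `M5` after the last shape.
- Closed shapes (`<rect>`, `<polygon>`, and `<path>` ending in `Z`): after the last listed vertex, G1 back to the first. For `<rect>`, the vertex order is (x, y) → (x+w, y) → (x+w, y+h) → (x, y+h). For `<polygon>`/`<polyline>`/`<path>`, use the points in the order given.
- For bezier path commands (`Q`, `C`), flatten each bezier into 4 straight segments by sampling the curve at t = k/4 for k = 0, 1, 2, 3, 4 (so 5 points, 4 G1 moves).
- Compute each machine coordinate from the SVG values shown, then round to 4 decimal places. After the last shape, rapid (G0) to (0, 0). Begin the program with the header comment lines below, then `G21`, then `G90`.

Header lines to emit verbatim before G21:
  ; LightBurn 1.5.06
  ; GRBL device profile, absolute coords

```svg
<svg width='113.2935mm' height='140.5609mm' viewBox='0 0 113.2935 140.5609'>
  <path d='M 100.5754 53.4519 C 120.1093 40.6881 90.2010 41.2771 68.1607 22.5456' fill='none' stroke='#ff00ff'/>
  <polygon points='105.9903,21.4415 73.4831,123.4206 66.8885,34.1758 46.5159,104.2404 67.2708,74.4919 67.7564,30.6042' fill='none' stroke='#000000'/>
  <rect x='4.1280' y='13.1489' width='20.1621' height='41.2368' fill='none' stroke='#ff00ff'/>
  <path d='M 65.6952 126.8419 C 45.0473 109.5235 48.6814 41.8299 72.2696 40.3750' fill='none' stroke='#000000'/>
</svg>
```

Since the viewBox matches the mm dimensions, user units are millimetres directly. The only transform is the Y-flip y_m = 140.5609 − y_svg.

Shape 1 is a cubic bezier drawn with `<path>`. Its stroke #ff00ff means engrave at S369, F2675. After flipping Y the toolpath is (100.5754,87.1090) → (106.8509,94.6887) → (99.9584,100.3243) → (85.2707,107.0787) → (68.1607,118.0153).

Shape 2 is a closed polygon drawn with `<polygon>`. Its stroke #000000 means cut at S904, F1229. After flipping Y the toolpath is (105.9903,119.1194) → (73.4831,17.1403) → (66.8885,106.3851) → (46.5159,36.3205) → (67.2708,66.0690) → (67.7564,109.9567) → (105.9903,119.1194), returning to the start.

Shape 3 is a rectangle drawn with `<rect>`. Its stroke #ff00ff means engrave at S369, F2675. After flipping Y the toolpath is (4.1280,127.4120) → (24.2901,127.4120) → (24.2901,86.1752) → (4.1280,86.1752) → (4.1280,127.4120), returning to the start.

Shape 4 is a cubic bezier drawn with `<path>`. Its stroke #000000 means cut at S904, F1229. After flipping Y the toolpath is (65.6952,13.7190) → (54.6945,34.3311) → (52.3939,62.9013) → (58.3875,88.4971) → (72.2696,100.1859).

; LightBurn 1.5.06
; GRBL device profile, absolute coords
G21
G90
G0 X100.5754 Y87.1090
M4 S369
G1 X106.8509 Y94.6887 F2675
G1 X99.9584 Y100.3243 F2675
G1 X85.2707 Y107.0787 F2675
G1 X68.1607 Y118.0153 F2675
G0 X105.9903 Y119.1194
M4 S904
G1 X73.4831 Y17.1403 F1229
G1 X66.8885 Y106.3851 F1229
G1 X46.5159 Y36.3205 F1229
G1 X67.2708 Y66.0690 F1229
G1 X67.7564 Y109.9567 F1229
G1 X105.9903 Y119.1194 F1229
G0 X4.1280 Y127.4120
M4 S369
G1 X24.2901 Y127.4120 F2675
G1 X24.2901 Y86.1752 F2675
G1 X4.1280 Y86.1752 F2675
G1 X4.1280 Y127.4120 F2675
G0 X65.6952 Y13.7190
M4 S904
G1 X54.6945 Y34.3311 F1229
G1 X52.3939 Y62.9013 F1229
G1 X58.3875 Y88.4971 F1229
G1 X72.2696 Y100.1859 F1229
M5
G0 X0.0000 Y0.0000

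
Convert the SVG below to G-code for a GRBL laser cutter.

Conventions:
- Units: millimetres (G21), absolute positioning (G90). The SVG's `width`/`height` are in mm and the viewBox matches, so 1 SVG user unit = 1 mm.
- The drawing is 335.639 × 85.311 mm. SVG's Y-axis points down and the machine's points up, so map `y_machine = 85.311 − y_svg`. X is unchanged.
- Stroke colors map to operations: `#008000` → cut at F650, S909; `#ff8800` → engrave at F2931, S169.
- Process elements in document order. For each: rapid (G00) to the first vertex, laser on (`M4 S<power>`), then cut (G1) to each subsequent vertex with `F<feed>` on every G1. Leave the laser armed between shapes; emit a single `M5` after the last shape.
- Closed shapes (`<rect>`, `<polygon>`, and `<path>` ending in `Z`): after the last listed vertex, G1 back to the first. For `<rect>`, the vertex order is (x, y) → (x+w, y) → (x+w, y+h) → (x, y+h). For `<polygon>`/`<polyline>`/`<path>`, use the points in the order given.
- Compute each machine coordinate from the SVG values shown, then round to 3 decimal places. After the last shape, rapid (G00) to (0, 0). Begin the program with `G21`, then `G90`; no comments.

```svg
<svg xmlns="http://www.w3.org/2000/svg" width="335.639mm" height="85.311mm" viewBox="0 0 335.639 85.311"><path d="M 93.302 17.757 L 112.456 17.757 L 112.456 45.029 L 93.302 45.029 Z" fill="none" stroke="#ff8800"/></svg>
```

Since the viewBox matches the mm dimensions, user units are millimetres directly. The only transform is the Y-flip y_m = 85.311 − y_svg.

Shape 1 is a rectangle drawn with `<path>`. Its stroke #ff8800 means engrave at S169, F2931. After flipping Y the toolpath is (93.302,67.554) → (112.456,67.554) → (112.456,40.282) → (93.302,40.282) → (93.302,67.554), returning to the start.

G21
G90
G00 X93.302 Y67.554
M4 S169
G1 X112.456 Y67.554 F2931
G1 X112.456 Y40.282 F2931
G1 X93.302 Y40.282 F2931
G1 X93.302 Y67.554 F2931
M5
G00 X0.000 Y0.000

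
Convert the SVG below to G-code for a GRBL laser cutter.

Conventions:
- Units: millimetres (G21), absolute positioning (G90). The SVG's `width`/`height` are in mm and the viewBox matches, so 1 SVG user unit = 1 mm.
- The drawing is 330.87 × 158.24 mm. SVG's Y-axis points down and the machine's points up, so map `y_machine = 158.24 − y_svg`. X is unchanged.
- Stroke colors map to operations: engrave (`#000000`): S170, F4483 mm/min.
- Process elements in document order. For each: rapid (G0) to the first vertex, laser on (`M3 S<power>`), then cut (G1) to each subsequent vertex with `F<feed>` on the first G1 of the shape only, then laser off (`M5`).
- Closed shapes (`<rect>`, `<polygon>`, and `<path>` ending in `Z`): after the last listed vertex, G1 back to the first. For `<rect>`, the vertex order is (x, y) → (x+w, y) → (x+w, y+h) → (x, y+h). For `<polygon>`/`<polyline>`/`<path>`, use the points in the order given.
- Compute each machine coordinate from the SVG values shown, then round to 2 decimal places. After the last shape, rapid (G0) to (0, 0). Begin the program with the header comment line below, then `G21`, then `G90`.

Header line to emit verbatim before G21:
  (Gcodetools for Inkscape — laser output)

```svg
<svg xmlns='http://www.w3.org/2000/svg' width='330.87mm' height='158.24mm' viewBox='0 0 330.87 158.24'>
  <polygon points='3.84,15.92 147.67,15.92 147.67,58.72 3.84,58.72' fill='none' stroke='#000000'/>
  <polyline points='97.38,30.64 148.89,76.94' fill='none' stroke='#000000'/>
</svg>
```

(Gcodetools for Inkscape — laser output)
G21
G90
G0 X3.84 Y142.32
M3 S170
G1 X147.67 Y142.32 F4483
G1 X147.67 Y99.52
G1 X3.84 Y99.52
G1 X3.84 Y142.32
M5
G0 X97.38 Y127.60
M3 S170
G1 X148.89 Y81.30 F4483
M5
G0 X0.00 Y0.00

Since the viewBox matches the mm dimensions, user units are millimetres directly. The only transform is the Y-flip y_m = 158.24 − y_svg.

Shape 1 is a rectangle drawn with `<polygon>`. Its stroke #000000 means engrave at S170, F4483. After flipping Y the toolpath is (3.84,142.32) → (147.67,142.32) → (147.67,99.52) → (3.84,99.52) → (3.84,142.32), returning to the start.

Shape 2 is a line segment drawn with `<polyline>`. Its stroke #000000 means engrave at S170, F4483. After flipping Y the toolpath is (97.38,127.60) → (148.89,81.30).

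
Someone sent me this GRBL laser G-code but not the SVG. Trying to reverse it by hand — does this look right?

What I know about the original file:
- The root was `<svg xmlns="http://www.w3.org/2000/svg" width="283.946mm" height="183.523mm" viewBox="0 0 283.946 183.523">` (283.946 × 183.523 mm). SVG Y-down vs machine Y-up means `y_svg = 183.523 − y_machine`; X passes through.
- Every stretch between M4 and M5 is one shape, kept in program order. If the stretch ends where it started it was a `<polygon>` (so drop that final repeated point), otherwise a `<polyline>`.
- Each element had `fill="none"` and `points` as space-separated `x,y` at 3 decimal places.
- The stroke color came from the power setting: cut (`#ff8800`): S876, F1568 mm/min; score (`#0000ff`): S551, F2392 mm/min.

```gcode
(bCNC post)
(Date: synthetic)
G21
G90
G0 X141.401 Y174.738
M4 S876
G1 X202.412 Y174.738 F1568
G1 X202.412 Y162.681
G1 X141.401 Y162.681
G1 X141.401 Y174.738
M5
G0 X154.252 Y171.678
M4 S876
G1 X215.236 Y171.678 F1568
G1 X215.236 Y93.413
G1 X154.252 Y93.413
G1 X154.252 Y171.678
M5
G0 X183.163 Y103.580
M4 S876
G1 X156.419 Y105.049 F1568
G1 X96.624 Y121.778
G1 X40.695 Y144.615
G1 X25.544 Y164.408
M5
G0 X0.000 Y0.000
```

<svg xmlns="http://www.w3.org/2000/svg" width="283.946mm" height="183.523mm" viewBox="0 0 283.946 183.523">
  <polygon points="141.401,8.785 202.412,8.785 202.412,20.842 141.401,20.842" fill="none" stroke="#ff8800"/>
  <polygon points="154.252,11.845 215.236,11.845 215.236,90.110 154.252,90.110" fill="none" stroke="#ff8800"/>
  <polyline points="183.163,79.943 156.419,78.474 96.624,61.745 40.695,38.908 25.544,19.115" fill="none" stroke="#ff8800"/>
</svg>

Machine Y-up, SVG Y-down with viewBox height 183.523, so y_svg = 183.523 − y_machine; X carries over. Every run uses S876, so all elements get stroke `#ff8800` (cut).

Run 1: The run returns to its start, so emit a `<polygon>` with points (Y-flipped): 141.401,8.785 202.412,8.785 202.412,20.842 141.401,20.842.

Run 2: The run returns to its start, so emit a `<polygon>` with points (Y-flipped): 154.252,11.845 215.236,11.845 215.236,90.110 154.252,90.110.

Run 3: The run is open, so emit a `<polyline>` with points (Y-flipped): 183.163,79.943 156.419,78.474 96.624,61.745 40.695,38.908 25.544,19.115.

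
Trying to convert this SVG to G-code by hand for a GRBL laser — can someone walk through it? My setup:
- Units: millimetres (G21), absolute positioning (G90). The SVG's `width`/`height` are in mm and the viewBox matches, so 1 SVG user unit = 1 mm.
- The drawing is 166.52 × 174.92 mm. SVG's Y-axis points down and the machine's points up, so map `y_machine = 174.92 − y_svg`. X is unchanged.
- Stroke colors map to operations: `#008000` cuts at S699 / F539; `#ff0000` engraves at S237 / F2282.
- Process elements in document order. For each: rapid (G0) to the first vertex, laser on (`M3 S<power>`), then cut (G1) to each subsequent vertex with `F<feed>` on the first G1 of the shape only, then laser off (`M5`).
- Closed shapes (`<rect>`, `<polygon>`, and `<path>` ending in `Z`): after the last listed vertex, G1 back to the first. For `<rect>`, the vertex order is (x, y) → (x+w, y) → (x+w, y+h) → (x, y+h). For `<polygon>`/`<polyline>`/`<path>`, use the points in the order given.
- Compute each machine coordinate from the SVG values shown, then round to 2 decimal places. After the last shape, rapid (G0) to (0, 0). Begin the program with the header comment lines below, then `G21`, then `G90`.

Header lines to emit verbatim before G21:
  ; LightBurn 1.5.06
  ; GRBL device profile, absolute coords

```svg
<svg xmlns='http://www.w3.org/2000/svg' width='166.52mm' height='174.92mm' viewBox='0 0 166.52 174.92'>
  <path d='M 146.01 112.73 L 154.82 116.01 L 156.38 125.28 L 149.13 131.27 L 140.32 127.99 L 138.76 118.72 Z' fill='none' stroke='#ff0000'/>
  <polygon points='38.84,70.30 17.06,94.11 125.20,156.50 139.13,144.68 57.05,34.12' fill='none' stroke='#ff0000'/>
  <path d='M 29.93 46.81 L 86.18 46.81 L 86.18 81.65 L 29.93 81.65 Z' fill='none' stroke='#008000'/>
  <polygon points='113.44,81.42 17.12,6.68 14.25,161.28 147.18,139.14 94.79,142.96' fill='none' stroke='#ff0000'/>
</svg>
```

viewBox `0 0 166.52 174.92` with mm width/height → 1 unit = 1 mm. Flip: y_m = 174.92 − y_svg.

**Shape 1** — `<path>` regular polygon, stroke `#ff0000` → engrave (S237, F2282). Machine vertices: (146.01,62.19) → (154.82,58.91) → (156.38,49.64) → (149.13,43.65) → (140.32,46.93) → (138.76,56.20) → (146.01,62.19). Closed: final G1 returns to the first vertex.

**Shape 2** — `<polygon>` closed polygon, stroke `#ff0000` → engrave (S237, F2282). Machine vertices: (38.84,104.62) → (17.06,80.81) → (125.20,18.42) → (139.13,30.24) → (57.05,140.80) → (38.84,104.62). Closed: final G1 returns to the first vertex.

**Shape 3** — `<path>` rectangle, stroke `#008000` → cut (S699, F539). Machine vertices: (29.93,128.11) → (86.18,128.11) → (86.18,93.27) → (29.93,93.27) → (29.93,128.11). Closed: final G1 returns to the first vertex.

**Shape 4** — `<polygon>` closed polygon, stroke `#ff0000` → engrave (S237, F2282). Machine vertices: (113.44,93.50) → (17.12,168.24) → (14.25,13.64) → (147.18,35.78) → (94.79,31.96) → (113.44,93.50). Closed: final G1 returns to the first vertex.

; LightBurn 1.5.06
; GRBL device profile, absolute coords
G21
G90
G0 X146.01 Y62.19
M3 S237
G1 X154.82 Y58.91 F2282
G1 X156.38 Y49.64
G1 X149.13 Y43.65
G1 X140.32 Y46.93
G1 X138.76 Y56.20
G1 X146.01 Y62.19
M5
G0 X38.84 Y104.62
M3 S237
G1 X17.06 Y80.81 F2282
G1 X125.20 Y18.42
G1 X139.13 Y30.24
G1 X57.05 Y140.80
G1 X38.84 Y104.62
M5
G0 X29.93 Y128.11
M3 S699
G1 X86.18 Y128.11 F539
G1 X86.18 Y93.27
G1 X29.93 Y93.27
G1 X29.93 Y128.11
M5
G0 X113.44 Y93.50
M3 S237
G1 X17.12 Y168.24 F2282
G1 X14.25 Y13.64
G1 X147.18 Y35.78
G1 X94.79 Y31.96
G1 X113.44 Y93.50
M5
G0 X0.00 Y0.00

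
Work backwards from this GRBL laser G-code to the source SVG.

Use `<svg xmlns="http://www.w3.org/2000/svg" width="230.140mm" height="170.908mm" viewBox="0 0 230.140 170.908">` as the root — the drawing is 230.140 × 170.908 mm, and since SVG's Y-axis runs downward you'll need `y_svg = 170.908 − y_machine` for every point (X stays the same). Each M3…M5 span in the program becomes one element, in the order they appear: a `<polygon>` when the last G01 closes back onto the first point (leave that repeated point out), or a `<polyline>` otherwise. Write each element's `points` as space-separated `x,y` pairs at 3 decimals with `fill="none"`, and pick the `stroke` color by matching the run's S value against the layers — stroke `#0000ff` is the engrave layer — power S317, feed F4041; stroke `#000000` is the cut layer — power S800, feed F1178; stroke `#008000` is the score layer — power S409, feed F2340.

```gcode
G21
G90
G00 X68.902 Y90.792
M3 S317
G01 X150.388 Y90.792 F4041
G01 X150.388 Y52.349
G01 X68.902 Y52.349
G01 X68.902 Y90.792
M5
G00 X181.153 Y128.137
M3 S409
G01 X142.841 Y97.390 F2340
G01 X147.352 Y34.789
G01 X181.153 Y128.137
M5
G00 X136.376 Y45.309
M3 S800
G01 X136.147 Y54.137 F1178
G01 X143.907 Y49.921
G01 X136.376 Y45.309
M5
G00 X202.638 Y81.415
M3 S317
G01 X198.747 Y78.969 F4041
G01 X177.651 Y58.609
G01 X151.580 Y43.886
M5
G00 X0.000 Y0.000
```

<svg xmlns="http://www.w3.org/2000/svg" width="230.140mm" height="170.908mm" viewBox="0 0 230.140 170.908">
  <polygon points="68.902,80.116 150.388,80.116 150.388,118.559 68.902,118.559" fill="none" stroke="#0000ff"/>
  <polygon points="181.153,42.771 142.841,73.518 147.352,136.119" fill="none" stroke="#008000"/>
  <polygon points="136.376,125.599 136.147,116.771 143.907,120.987" fill="none" stroke="#000000"/>
  <polyline points="202.638,89.493 198.747,91.939 177.651,112.299 151.580,127.022" fill="none" stroke="#0000ff"/>
</svg>

y_svg = 170.908 − y_m.

[1] S317→`#0000ff` (engrave); closed run; points: 68.902,80.116 150.388,80.116 150.388,118.559 68.902,118.559

[2] S409→`#008000` (score); closed run; points: 181.153,42.771 142.841,73.518 147.352,136.119

[3] S800→`#000000` (cut); closed run; points: 136.376,125.599 136.147,116.771 143.907,120.987

[4] S317→`#0000ff` (engrave); open run; points: 202.638,89.493 198.747,91.939 177.651,112.299 151.580,127.022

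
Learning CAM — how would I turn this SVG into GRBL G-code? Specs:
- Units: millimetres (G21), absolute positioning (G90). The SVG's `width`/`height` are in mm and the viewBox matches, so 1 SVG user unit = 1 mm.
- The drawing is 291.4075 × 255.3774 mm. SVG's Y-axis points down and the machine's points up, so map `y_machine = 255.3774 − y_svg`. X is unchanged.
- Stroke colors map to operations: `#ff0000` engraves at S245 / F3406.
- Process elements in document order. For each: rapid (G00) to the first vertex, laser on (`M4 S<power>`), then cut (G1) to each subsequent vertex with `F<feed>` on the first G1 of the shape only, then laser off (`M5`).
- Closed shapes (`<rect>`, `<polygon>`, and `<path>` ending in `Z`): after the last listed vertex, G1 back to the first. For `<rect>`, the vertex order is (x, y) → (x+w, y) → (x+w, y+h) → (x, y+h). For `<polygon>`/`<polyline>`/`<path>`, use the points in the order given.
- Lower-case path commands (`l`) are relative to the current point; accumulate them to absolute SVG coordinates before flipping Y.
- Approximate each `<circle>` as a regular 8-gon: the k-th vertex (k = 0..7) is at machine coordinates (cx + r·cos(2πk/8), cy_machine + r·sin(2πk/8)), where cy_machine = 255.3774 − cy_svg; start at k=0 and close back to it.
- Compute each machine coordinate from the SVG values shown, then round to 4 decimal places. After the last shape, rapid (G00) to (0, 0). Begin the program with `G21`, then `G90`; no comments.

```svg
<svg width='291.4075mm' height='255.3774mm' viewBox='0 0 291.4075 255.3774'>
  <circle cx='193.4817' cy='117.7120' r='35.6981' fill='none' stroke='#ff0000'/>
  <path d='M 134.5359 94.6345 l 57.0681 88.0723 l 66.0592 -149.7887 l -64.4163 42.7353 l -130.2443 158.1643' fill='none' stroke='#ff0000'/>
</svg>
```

G21
G90
G00 X229.1798 Y137.6654
M4 S245
G1 X218.7241 Y162.9078 F3406
G1 X193.4817 Y173.3635
G1 X168.2393 Y162.9078
G1 X157.7836 Y137.6654
G1 X168.2393 Y112.4230
G1 X193.4817 Y101.9673
G1 X218.7241 Y112.4230
G1 X229.1798 Y137.6654
M5
G00 X134.5359 Y160.7429
M4 S245
G1 X191.6040 Y72.6706 F3406
G1 X257.6632 Y222.4593
G1 X193.2469 Y179.7240
G1 X63.0026 Y21.5597
M5
G00 X0.0000 Y0.0000

viewBox `0 0 291.4075 255.3774` with mm width/height → 1 unit = 1 mm. Flip: y_m = 255.3774 − y_svg.

**Shape 1** — `<circle>` circle, stroke `#ff0000` → engrave (S245, F3406). Machine vertices: (229.1798,137.6654) → (218.7241,162.9078) → (193.4817,173.3635) → (168.2393,162.9078) → (157.7836,137.6654) → (168.2393,112.4230) → (193.4817,101.9673) → (218.7241,112.4230) → (229.1798,137.6654). Closed: final G1 returns to the first vertex.

**Shape 2** — `<path>` open polyline, stroke `#ff0000` → engrave (S245, F3406). Machine vertices: (134.5359,160.7429) → (191.6040,72.6706) → (257.6632,222.4593) → (193.2469,179.7240) → (63.0026,21.5597). Open path.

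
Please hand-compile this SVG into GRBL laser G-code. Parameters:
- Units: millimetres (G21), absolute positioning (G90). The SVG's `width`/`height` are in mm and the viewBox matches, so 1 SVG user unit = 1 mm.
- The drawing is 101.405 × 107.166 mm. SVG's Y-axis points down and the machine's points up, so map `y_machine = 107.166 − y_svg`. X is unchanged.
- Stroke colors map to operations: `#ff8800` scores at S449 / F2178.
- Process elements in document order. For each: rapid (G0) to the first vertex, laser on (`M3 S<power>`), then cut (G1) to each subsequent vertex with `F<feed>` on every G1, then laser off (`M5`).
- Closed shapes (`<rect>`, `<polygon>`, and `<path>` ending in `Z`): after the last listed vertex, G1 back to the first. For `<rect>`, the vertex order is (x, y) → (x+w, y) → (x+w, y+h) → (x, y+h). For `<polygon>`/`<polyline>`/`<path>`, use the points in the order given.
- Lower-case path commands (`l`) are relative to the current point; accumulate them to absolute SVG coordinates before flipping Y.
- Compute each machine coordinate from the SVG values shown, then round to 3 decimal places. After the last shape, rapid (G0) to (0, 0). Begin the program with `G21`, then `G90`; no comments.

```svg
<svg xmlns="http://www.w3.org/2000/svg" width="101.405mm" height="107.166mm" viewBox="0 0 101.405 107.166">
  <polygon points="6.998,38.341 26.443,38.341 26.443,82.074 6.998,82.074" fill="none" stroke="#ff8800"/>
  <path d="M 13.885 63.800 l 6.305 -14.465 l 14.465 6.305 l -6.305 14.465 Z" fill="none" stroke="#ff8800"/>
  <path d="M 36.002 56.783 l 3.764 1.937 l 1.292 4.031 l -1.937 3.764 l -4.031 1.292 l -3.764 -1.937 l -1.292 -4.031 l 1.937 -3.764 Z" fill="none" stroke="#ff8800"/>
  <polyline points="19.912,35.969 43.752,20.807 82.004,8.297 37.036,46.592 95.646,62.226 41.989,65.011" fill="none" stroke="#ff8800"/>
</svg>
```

1 u = 1 mm; y_m = 107.166 − y.

[1] `<polygon>` rectangle, #ff8800→score S449 F2178: (6.998,68.825) → (26.443,68.825) → (26.443,25.092) → (6.998,25.092) → (6.998,68.825) (closed)

[2] `<path>` regular polygon, #ff8800→score S449 F2178: (13.885,43.366) → (20.190,57.831) → (34.655,51.526) → (28.350,37.061) → (13.885,43.366) (closed)

[3] `<path>` regular polygon, #ff8800→score S449 F2178: (36.002,50.383) → (39.766,48.446) → (41.058,44.415) → (39.121,40.651) → (35.090,39.359) → (31.326,41.296) → (30.034,45.327) → (31.971,49.091) → (36.002,50.383) (closed)

[4] `<polyline>` open polyline, #ff8800→score S449 F2178: (19.912,71.197) → (43.752,86.359) → (82.004,98.869) → (37.036,60.574) → (95.646,44.940) → (41.989,42.155)

G21
G90
G0 X6.998 Y68.825
M3 S449
G1 X26.443 Y68.825 F2178
G1 X26.443 Y25.092 F2178
G1 X6.998 Y25.092 F2178
G1 X6.998 Y68.825 F2178
M5
G0 X13.885 Y43.366
M3 S449
G1 X20.190 Y57.831 F2178
G1 X34.655 Y51.526 F2178
G1 X28.350 Y37.061 F2178
G1 X13.885 Y43.366 F2178
M5
G0 X36.002 Y50.383
M3 S449
G1 X39.766 Y48.446 F2178
G1 X41.058 Y44.415 F2178
G1 X39.121 Y40.651 F2178
G1 X35.090 Y39.359 F2178
G1 X31.326 Y41.296 F2178
G1 X30.034 Y45.327 F2178
G1 X31.971 Y49.091 F2178
G1 X36.002 Y50.383 F2178
M5
G0 X19.912 Y71.197
M3 S449
G1 X43.752 Y86.359 F2178
G1 X82.004 Y98.869 F2178
G1 X37.036 Y60.574 F2178
G1 X95.646 Y44.940 F2178
G1 X41.989 Y42.155 F2178
M5
G0 X0.000 Y0.000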